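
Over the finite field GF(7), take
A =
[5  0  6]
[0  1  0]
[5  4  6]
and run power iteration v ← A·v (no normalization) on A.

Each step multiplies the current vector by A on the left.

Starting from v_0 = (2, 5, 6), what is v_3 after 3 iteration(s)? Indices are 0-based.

v_3 = (6, 5, 5)

v_0 = (2, 5, 6).
v_1 = A·v_0 = (4, 5, 3).
v_2 = A·v_1 = (3, 5, 2).
v_3 = A·v_2 = (6, 5, 5).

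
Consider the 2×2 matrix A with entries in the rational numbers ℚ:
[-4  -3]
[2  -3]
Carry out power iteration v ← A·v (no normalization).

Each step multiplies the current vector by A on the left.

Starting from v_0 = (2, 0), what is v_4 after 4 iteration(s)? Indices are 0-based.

v_4 = (-388, -364)

v_0 = (2, 0).
v_1 = A·v_0 = (-8, 4).
v_2 = A·v_1 = (20, -28).
v_3 = A·v_2 = (4, 124).
v_4 = A·v_3 = (-388, -364).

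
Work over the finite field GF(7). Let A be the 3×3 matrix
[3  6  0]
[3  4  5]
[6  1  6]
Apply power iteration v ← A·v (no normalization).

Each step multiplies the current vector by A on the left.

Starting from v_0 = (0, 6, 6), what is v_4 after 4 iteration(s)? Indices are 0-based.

v_4 = (3, 1, 2)

v_0 = (0, 6, 6).
v_1 = A·v_0 = (1, 5, 0).
v_2 = A·v_1 = (5, 2, 4).
v_3 = A·v_2 = (6, 1, 0).
v_4 = A·v_3 = (3, 1, 2).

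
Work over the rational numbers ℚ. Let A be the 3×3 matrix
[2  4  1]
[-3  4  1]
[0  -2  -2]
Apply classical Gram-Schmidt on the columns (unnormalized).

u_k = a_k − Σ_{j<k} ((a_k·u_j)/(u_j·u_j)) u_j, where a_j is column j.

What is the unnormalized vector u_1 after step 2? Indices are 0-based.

Step 1: u_0 = a_0 = (2, -3, 0).
Step 2: u_1 = a_1 − (-4/13)·u_0 = (60/13, 40/13, -2).

u_1 = (60/13, 40/13, -2)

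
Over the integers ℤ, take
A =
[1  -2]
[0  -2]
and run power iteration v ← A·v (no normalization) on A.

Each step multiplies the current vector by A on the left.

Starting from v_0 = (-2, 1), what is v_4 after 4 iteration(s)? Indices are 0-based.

v_0 = (-2, 1).
v_1 = A·v_0 = (-4, -2).
v_2 = A·v_1 = (0, 4).
v_3 = A·v_2 = (-8, -8).
v_4 = A·v_3 = (8, 16).

v_4 = (8, 16)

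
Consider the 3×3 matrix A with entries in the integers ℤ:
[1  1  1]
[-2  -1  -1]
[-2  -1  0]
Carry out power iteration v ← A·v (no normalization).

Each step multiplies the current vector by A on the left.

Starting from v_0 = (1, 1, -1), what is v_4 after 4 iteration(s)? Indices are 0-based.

v_0 = (1, 1, -1).
v_1 = A·v_0 = (1, -2, -3).
v_2 = A·v_1 = (-4, 3, 0).
v_3 = A·v_2 = (-1, 5, 5).
v_4 = A·v_3 = (9, -8, -3).

v_4 = (9, -8, -3)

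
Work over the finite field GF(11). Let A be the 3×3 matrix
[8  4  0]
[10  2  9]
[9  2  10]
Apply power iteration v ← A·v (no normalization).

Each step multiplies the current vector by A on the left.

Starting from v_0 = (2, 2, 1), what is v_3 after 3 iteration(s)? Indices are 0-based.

v_3 = (7, 1, 4)

v_0 = (2, 2, 1).
v_1 = A·v_0 = (2, 0, 10).
v_2 = A·v_1 = (5, 0, 8).
v_3 = A·v_2 = (7, 1, 4).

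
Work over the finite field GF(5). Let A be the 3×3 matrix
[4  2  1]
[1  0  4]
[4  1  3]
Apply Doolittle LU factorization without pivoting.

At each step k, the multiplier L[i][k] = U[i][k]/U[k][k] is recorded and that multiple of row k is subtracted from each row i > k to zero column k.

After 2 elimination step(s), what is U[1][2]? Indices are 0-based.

k=0: U[0][0]=4
  eliminate (1,0): mult=4, new row 1: (0, 2, 0); set L[1][0]=4
  eliminate (2,0): mult=1, new row 2: (0, 4, 2); set L[2][0]=1
k=1: U[1][1]=2
  eliminate (2,1): mult=2, new row 2: (0, 0, 2); set L[2][1]=2

U[1][2] = 0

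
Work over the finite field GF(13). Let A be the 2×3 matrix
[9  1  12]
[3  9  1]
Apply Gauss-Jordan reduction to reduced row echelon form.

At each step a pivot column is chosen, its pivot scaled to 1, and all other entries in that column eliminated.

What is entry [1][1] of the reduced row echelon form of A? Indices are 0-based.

M[1][1] = 0

pivot(0,0)=9: scale R0 → (1, 3, 10)
  clear (1,0): R1 −= (3)R0 → (0, 0, 10)
col 1: no nonzero at/below row 1; advance.
pivot(1,2)=10: scale R1 → (0, 0, 1)
  clear (0,2): R0 −= (10)R1 → (1, 3, 0)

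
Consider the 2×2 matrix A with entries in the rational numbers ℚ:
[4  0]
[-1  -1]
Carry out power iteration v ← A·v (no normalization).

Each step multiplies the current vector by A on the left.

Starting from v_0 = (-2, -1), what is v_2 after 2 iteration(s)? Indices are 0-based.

v_0 = (-2, -1).
v_1 = A·v_0 = (-8, 3).
v_2 = A·v_1 = (-32, 5).

v_2 = (-32, 5)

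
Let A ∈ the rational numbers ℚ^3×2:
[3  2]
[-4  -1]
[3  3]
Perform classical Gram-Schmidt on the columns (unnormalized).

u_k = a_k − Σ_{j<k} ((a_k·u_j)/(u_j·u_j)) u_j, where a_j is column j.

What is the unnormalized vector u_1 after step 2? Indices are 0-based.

u_1 = (11/34, 21/17, 45/34)

Step 1: u_0 = a_0 = (3, -4, 3).
Step 2: u_1 = a_1 − (19/34)·u_0 = (11/34, 21/17, 45/34).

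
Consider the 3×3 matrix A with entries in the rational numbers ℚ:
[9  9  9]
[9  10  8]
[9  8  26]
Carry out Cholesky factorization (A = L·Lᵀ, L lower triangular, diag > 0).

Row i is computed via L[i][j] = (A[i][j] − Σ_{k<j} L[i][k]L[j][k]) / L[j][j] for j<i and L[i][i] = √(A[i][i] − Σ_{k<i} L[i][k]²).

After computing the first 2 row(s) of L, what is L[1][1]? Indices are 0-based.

Step 1: L[0][0] = √(9) = 3.
  L[1][0] = (9) / L[0][0] = 3.
Step 2: L[1][1] = √(1) = 1.

L[1][1] = 1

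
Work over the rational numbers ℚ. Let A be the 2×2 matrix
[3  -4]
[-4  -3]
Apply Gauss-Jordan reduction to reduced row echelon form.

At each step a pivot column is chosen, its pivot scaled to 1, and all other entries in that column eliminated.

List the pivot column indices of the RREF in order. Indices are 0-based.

pivot columns: 0, 1

[1] R0 /= 3  ⇒  (1, -4/3)
     R1 -= -4·R0  ⇒  (0, -25/3)
[2] R1 /= -25/3  ⇒  (0, 1)
     R0 -= -4/3·R1  ⇒  (1, 0)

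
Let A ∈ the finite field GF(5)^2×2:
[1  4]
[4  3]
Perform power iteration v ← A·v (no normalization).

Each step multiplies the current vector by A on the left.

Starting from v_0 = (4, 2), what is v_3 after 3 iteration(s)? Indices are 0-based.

v_3 = (1, 2)

v_0 = (4, 2).
v_1 = A·v_0 = (2, 2).
v_2 = A·v_1 = (0, 4).
v_3 = A·v_2 = (1, 2).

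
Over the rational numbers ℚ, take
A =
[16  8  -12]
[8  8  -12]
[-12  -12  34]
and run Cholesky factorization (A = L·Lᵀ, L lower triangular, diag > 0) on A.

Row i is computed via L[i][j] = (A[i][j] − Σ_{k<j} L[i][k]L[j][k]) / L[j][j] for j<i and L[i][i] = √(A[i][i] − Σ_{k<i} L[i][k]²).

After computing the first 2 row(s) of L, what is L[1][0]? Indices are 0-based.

Step 1: L[0][0] = √(16) = 4.
  L[1][0] = (8) / L[0][0] = 2.
Step 2: L[1][1] = √(4) = 2.

L[1][0] = 2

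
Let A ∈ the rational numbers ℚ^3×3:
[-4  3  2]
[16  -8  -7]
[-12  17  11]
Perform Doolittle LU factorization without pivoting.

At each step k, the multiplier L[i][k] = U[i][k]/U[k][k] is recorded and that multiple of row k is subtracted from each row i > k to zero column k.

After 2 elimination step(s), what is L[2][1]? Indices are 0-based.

L[2][1] = 2

k=0: U[0][0]=-4
  eliminate (1,0): mult=-4, new row 1: (0, 4, 1); set L[1][0]=-4
  eliminate (2,0): mult=3, new row 2: (0, 8, 5); set L[2][0]=3
k=1: U[1][1]=4
  eliminate (2,1): mult=2, new row 2: (0, 0, 3); set L[2][1]=2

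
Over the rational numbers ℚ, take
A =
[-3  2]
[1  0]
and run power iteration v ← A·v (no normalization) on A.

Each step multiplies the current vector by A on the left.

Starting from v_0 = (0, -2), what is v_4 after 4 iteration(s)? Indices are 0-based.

v_4 = (156, -44)

v_0 = (0, -2).
v_1 = A·v_0 = (-4, 0).
v_2 = A·v_1 = (12, -4).
v_3 = A·v_2 = (-44, 12).
v_4 = A·v_3 = (156, -44).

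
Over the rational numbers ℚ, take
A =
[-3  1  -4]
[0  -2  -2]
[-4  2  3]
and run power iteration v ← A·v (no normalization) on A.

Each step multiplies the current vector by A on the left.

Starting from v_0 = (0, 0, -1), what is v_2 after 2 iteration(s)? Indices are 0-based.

v_2 = (2, 2, -21)

v_0 = (0, 0, -1).
v_1 = A·v_0 = (4, 2, -3).
v_2 = A·v_1 = (2, 2, -21).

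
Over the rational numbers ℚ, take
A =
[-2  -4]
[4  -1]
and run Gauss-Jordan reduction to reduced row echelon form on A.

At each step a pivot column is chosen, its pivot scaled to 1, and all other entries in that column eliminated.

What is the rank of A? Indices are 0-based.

pivot(0,0)=-2: scale R0 → (1, 2)
  clear (1,0): R1 −= (4)R0 → (0, -9)
pivot(1,1)=-9: scale R1 → (0, 1)
  clear (0,1): R0 −= (2)R1 → (1, 0)

rank = 2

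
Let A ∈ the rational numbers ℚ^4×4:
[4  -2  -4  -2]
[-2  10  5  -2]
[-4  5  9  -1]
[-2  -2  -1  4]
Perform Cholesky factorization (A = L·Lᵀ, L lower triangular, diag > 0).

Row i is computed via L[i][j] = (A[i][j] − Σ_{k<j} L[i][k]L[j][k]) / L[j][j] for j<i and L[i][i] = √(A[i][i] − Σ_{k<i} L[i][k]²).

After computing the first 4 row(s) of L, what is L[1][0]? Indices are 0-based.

Step 1: L[0][0] = √(4) = 2.
  L[1][0] = (-2) / L[0][0] = -1.
Step 2: L[1][1] = √(9) = 3.
  L[2][0] = (-4) / L[0][0] = -2.
  L[2][1] = (3) / L[1][1] = 1.
Step 3: L[2][2] = √(4) = 2.
  L[3][0] = (-2) / L[0][0] = -1.
  L[3][1] = (-3) / L[1][1] = -1.
  L[3][2] = (-2) / L[2][2] = -1.
Step 4: L[3][3] = √(1) = 1.

L[1][0] = -1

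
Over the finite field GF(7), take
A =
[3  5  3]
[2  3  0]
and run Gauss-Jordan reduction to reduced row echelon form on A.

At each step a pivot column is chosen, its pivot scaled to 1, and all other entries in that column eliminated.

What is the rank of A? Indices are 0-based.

step 1: normalize row 0 (÷3) = (1, 4, 1)
  row 1: subtract 2×row0 = (0, 2, 5)
step 2: normalize row 1 (÷2) = (0, 1, 6)
  row 0: subtract 4×row1 = (1, 0, 5)

rank = 2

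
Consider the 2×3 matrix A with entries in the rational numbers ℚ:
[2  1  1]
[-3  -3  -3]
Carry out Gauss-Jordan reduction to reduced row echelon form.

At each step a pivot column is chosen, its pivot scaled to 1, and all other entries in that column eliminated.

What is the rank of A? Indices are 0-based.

rank = 2

step 1: normalize row 0 (÷2) = (1, 1/2, 1/2)
  row 1: subtract -3×row0 = (0, -3/2, -3/2)
step 2: normalize row 1 (÷-3/2) = (0, 1, 1)
  row 0: subtract 1/2×row1 = (1, 0, 0)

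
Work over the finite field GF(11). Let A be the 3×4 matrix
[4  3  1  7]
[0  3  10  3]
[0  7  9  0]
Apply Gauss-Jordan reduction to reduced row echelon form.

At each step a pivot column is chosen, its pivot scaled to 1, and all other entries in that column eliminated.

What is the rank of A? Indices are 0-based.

[1] R0 /= 4  ⇒  (1, 9, 3, 10)
[2] R1 /= 3  ⇒  (0, 1, 7, 1)
     R0 -= 9·R1  ⇒  (1, 0, 6, 1)
     R2 -= 7·R1  ⇒  (0, 0, 4, 4)
[3] R2 /= 4  ⇒  (0, 0, 1, 1)
     R0 -= 6·R2  ⇒  (1, 0, 0, 6)
     R1 -= 7·R2  ⇒  (0, 1, 0, 5)

rank = 3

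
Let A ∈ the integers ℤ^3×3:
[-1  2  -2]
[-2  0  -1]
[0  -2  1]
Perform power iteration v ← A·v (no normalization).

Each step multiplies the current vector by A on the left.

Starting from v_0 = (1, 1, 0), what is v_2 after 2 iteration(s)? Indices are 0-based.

v_2 = (-1, 0, 2)

v_0 = (1, 1, 0).
v_1 = A·v_0 = (1, -2, -2).
v_2 = A·v_1 = (-1, 0, 2).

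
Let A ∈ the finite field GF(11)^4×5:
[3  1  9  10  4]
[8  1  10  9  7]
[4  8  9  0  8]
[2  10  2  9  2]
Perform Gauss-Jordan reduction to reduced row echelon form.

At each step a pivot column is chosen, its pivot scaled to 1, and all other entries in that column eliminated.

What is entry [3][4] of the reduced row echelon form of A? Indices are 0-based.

[1] R0 /= 3  ⇒  (1, 4, 3, 7, 5)
     R1 -= 8·R0  ⇒  (0, 2, 8, 8, 0)
     R2 -= 4·R0  ⇒  (0, 3, 8, 5, 10)
     R3 -= 2·R0  ⇒  (0, 2, 7, 6, 3)
[2] R1 /= 2  ⇒  (0, 1, 4, 4, 0)
     R0 -= 4·R1  ⇒  (1, 0, 9, 2, 5)
     R2 -= 3·R1  ⇒  (0, 0, 7, 4, 10)
     R3 -= 2·R1  ⇒  (0, 0, 10, 9, 3)
[3] R2 /= 7  ⇒  (0, 0, 1, 10, 3)
     R0 -= 9·R2  ⇒  (1, 0, 0, 0, 0)
     R1 -= 4·R2  ⇒  (0, 1, 0, 8, 10)
     R3 -= 10·R2  ⇒  (0, 0, 0, 8, 6)
[4] R3 /= 8  ⇒  (0, 0, 0, 1, 9)
     R1 -= 8·R3  ⇒  (0, 1, 0, 0, 4)
     R2 -= 10·R3  ⇒  (0, 0, 1, 0, 1)

M[3][4] = 9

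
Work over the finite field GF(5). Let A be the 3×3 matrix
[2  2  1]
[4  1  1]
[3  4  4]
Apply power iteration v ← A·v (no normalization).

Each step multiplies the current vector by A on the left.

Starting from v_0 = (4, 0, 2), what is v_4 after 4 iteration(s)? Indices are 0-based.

v_0 = (4, 0, 2).
v_1 = A·v_0 = (0, 3, 0).
v_2 = A·v_1 = (1, 3, 2).
v_3 = A·v_2 = (0, 4, 3).
v_4 = A·v_3 = (1, 2, 3).

v_4 = (1, 2, 3)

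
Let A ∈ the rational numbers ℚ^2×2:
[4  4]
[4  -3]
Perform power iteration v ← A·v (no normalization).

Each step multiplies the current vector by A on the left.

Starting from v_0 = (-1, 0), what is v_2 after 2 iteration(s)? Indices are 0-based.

v_0 = (-1, 0).
v_1 = A·v_0 = (-4, -4).
v_2 = A·v_1 = (-32, -4).

v_2 = (-32, -4)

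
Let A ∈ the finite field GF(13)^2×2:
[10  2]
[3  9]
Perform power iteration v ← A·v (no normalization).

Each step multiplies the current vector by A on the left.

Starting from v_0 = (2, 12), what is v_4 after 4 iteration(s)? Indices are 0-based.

v_0 = (2, 12).
v_1 = A·v_0 = (5, 10).
v_2 = A·v_1 = (5, 1).
v_3 = A·v_2 = (0, 11).
v_4 = A·v_3 = (9, 8).

v_4 = (9, 8)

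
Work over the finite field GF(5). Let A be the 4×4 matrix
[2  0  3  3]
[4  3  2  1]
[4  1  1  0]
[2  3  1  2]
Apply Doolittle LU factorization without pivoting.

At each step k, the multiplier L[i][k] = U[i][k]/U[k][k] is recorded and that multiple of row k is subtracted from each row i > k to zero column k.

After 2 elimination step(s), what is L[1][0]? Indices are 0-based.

k=0: U[0][0]=2
  eliminate (1,0): mult=2, new row 1: (0, 3, 1, 0); set L[1][0]=2
  eliminate (2,0): mult=2, new row 2: (0, 1, 0, 4); set L[2][0]=2
  eliminate (3,0): mult=1, new row 3: (0, 3, 3, 4); set L[3][0]=1
k=1: U[1][1]=3
  eliminate (2,1): mult=2, new row 2: (0, 0, 3, 4); set L[2][1]=2
  eliminate (3,1): mult=1, new row 3: (0, 0, 2, 4); set L[3][1]=1

L[1][0] = 2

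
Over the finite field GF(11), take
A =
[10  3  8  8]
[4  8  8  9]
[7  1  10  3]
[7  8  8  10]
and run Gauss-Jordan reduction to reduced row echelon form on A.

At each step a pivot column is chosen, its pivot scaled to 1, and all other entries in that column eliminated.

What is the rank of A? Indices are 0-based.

rank = 4

step 1: normalize row 0 (÷10) = (1, 8, 3, 3)
  row 1: subtract 4×row0 = (0, 9, 7, 8)
  row 2: subtract 7×row0 = (0, 0, 0, 4)
  row 3: subtract 7×row0 = (0, 7, 9, 0)
step 2: normalize row 1 (÷9) = (0, 1, 2, 7)
  row 0: subtract 8×row1 = (1, 0, 9, 2)
  row 3: subtract 7×row1 = (0, 0, 6, 6)
step 3: exchange rows 2,3
step 3: normalize row 2 (÷6) = (0, 0, 1, 1)
  row 0: subtract 9×row2 = (1, 0, 0, 4)
  row 1: subtract 2×row2 = (0, 1, 0, 5)
step 4: normalize row 3 (÷4) = (0, 0, 0, 1)
  row 0: subtract 4×row3 = (1, 0, 0, 0)
  row 1: subtract 5×row3 = (0, 1, 0, 0)
  row 2: subtract 1×row3 = (0, 0, 1, 0)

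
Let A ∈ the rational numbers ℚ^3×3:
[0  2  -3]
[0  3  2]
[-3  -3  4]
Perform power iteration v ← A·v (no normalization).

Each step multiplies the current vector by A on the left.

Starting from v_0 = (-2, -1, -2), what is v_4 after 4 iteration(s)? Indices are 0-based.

v_4 = (-542, 227, 964)

v_0 = (-2, -1, -2).
v_1 = A·v_0 = (4, -7, 1).
v_2 = A·v_1 = (-17, -19, 13).
v_3 = A·v_2 = (-77, -31, 160).
v_4 = A·v_3 = (-542, 227, 964).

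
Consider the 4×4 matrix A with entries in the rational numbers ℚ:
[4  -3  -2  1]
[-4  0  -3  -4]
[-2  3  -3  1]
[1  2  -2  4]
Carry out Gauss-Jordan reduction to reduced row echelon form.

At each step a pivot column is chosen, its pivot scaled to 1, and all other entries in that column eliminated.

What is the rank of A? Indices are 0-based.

rank = 4

pivot(0,0)=4: scale R0 → (1, -3/4, -1/2, 1/4)
  clear (1,0): R1 −= (-4)R0 → (0, -3, -5, -3)
  clear (2,0): R2 −= (-2)R0 → (0, 3/2, -4, 3/2)
  clear (3,0): R3 −= (1)R0 → (0, 11/4, -3/2, 15/4)
pivot(1,1)=-3: scale R1 → (0, 1, 5/3, 1)
  clear (0,1): R0 −= (-3/4)R1 → (1, 0, 3/4, 1)
  clear (2,1): R2 −= (3/2)R1 → (0, 0, -13/2, 0)
  clear (3,1): R3 −= (11/4)R1 → (0, 0, -73/12, 1)
pivot(2,2)=-13/2: scale R2 → (0, 0, 1, 0)
  clear (0,2): R0 −= (3/4)R2 → (1, 0, 0, 1)
  clear (1,2): R1 −= (5/3)R2 → (0, 1, 0, 1)
  clear (3,2): R3 −= (-73/12)R2 → (0, 0, 0, 1)
pivot(3,3)=1: scale R3 → (0, 0, 0, 1)
  clear (0,3): R0 −= (1)R3 → (1, 0, 0, 0)
  clear (1,3): R1 −= (1)R3 → (0, 1, 0, 0)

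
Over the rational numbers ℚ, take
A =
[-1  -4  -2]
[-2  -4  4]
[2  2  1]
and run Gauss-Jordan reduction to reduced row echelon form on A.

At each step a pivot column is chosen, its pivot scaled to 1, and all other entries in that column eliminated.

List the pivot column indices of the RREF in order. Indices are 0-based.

pivot(0,0)=-1: scale R0 → (1, 4, 2)
  clear (1,0): R1 −= (-2)R0 → (0, 4, 8)
  clear (2,0): R2 −= (2)R0 → (0, -6, -3)
pivot(1,1)=4: scale R1 → (0, 1, 2)
  clear (0,1): R0 −= (4)R1 → (1, 0, -6)
  clear (2,1): R2 −= (-6)R1 → (0, 0, 9)
pivot(2,2)=9: scale R2 → (0, 0, 1)
  clear (0,2): R0 −= (-6)R2 → (1, 0, 0)
  clear (1,2): R1 −= (2)R2 → (0, 1, 0)

pivot columns: 0, 1, 2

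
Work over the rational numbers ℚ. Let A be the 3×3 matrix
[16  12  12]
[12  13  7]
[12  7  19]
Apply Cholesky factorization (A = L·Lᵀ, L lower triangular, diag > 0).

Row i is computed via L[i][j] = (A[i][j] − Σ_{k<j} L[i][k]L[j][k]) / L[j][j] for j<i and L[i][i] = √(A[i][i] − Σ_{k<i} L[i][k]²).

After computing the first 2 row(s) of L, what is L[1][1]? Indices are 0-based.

L[1][1] = 2

Step 1: L[0][0] = √(16) = 4.
  L[1][0] = (12) / L[0][0] = 3.
Step 2: L[1][1] = √(4) = 2.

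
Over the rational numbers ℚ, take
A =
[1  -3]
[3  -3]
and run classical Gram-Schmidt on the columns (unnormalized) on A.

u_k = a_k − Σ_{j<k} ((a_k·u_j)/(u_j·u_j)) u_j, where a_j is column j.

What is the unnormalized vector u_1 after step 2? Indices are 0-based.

u_1 = (-9/5, 3/5)

Step 1: u_0 = a_0 = (1, 3).
Step 2: u_1 = a_1 − (-6/5)·u_0 = (-9/5, 3/5).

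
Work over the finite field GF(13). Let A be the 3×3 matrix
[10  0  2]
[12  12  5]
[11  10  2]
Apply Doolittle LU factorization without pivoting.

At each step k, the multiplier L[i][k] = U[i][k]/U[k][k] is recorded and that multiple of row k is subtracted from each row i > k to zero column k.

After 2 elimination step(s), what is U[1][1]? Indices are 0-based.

U[1][1] = 12

Step 1: pivot at (0,0) is 10.
  row1 ← row1 − (9)·row0  ⇒  L[1][0]=9, U row1=(0, 12, 0)
  row2 ← row2 − (5)·row0  ⇒  L[2][0]=5, U row2=(0, 10, 5)
Step 2: pivot at (1,1) is 12.
  row2 ← row2 − (3)·row1  ⇒  L[2][1]=3, U row2=(0, 0, 5)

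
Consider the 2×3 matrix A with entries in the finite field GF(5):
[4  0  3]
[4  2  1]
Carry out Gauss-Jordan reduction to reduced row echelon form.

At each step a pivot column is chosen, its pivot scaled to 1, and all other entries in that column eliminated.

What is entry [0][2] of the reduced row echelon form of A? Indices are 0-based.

M[0][2] = 2

pivot(0,0)=4: scale R0 → (1, 0, 2)
  clear (1,0): R1 −= (4)R0 → (0, 2, 3)
pivot(1,1)=2: scale R1 → (0, 1, 4)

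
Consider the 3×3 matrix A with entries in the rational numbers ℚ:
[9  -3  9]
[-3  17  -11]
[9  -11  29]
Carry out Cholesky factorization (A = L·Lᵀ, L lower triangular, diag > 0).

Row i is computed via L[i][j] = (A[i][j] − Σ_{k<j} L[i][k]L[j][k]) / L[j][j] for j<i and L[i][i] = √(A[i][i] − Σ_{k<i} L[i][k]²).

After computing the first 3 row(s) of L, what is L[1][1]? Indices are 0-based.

Step 1: L[0][0] = √(9) = 3.
  L[1][0] = (-3) / L[0][0] = -1.
Step 2: L[1][1] = √(16) = 4.
  L[2][0] = (9) / L[0][0] = 3.
  L[2][1] = (-8) / L[1][1] = -2.
Step 3: L[2][2] = √(16) = 4.

L[1][1] = 4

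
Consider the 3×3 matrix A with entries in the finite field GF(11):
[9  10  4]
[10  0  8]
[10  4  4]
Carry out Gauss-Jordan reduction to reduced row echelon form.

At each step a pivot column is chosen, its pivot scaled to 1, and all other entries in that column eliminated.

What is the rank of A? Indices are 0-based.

rank = 3

step 1: normalize row 0 (÷9) = (1, 6, 9)
  row 1: subtract 10×row0 = (0, 6, 6)
  row 2: subtract 10×row0 = (0, 10, 2)
step 2: normalize row 1 (÷6) = (0, 1, 1)
  row 0: subtract 6×row1 = (1, 0, 3)
  row 2: subtract 10×row1 = (0, 0, 3)
step 3: normalize row 2 (÷3) = (0, 0, 1)
  row 0: subtract 3×row2 = (1, 0, 0)
  row 1: subtract 1×row2 = (0, 1, 0)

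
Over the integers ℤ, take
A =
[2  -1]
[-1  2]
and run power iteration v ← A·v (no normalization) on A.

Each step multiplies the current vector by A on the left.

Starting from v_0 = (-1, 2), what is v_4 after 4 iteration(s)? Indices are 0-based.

v_4 = (-121, 122)

v_0 = (-1, 2).
v_1 = A·v_0 = (-4, 5).
v_2 = A·v_1 = (-13, 14).
v_3 = A·v_2 = (-40, 41).
v_4 = A·v_3 = (-121, 122).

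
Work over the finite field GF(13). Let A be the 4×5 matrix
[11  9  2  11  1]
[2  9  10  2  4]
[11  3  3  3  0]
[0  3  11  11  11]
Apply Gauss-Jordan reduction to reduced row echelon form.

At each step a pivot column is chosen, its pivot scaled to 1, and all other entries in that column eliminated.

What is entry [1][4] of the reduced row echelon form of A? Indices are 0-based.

pivot(0,0)=11: scale R0 → (1, 2, 12, 1, 6)
  clear (1,0): R1 −= (2)R0 → (0, 5, 12, 0, 5)
  clear (2,0): R2 −= (11)R0 → (0, 7, 1, 5, 12)
pivot(1,1)=5: scale R1 → (0, 1, 5, 0, 1)
  clear (0,1): R0 −= (2)R1 → (1, 0, 2, 1, 4)
  clear (2,1): R2 −= (7)R1 → (0, 0, 5, 5, 5)
  clear (3,1): R3 −= (3)R1 → (0, 0, 9, 11, 8)
pivot(2,2)=5: scale R2 → (0, 0, 1, 1, 1)
  clear (0,2): R0 −= (2)R2 → (1, 0, 0, 12, 2)
  clear (1,2): R1 −= (5)R2 → (0, 1, 0, 8, 9)
  clear (3,2): R3 −= (9)R2 → (0, 0, 0, 2, 12)
pivot(3,3)=2: scale R3 → (0, 0, 0, 1, 6)
  clear (0,3): R0 −= (12)R3 → (1, 0, 0, 0, 8)
  clear (1,3): R1 −= (8)R3 → (0, 1, 0, 0, 0)
  clear (2,3): R2 −= (1)R3 → (0, 0, 1, 0, 8)

M[1][4] = 0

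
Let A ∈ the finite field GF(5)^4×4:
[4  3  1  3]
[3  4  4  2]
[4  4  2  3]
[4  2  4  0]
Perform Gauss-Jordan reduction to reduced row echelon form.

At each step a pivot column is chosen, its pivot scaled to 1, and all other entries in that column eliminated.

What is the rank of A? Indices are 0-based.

rank = 4

[1] R0 /= 4  ⇒  (1, 2, 4, 2)
     R1 -= 3·R0  ⇒  (0, 3, 2, 1)
     R2 -= 4·R0  ⇒  (0, 1, 1, 0)
     R3 -= 4·R0  ⇒  (0, 4, 3, 2)
[2] R1 /= 3  ⇒  (0, 1, 4, 2)
     R0 -= 2·R1  ⇒  (1, 0, 1, 3)
     R2 -= 1·R1  ⇒  (0, 0, 2, 3)
     R3 -= 4·R1  ⇒  (0, 0, 2, 4)
[3] R2 /= 2  ⇒  (0, 0, 1, 4)
     R0 -= 1·R2  ⇒  (1, 0, 0, 4)
     R1 -= 4·R2  ⇒  (0, 1, 0, 1)
     R3 -= 2·R2  ⇒  (0, 0, 0, 1)
[4] R3 /= 1  ⇒  (0, 0, 0, 1)
     R0 -= 4·R3  ⇒  (1, 0, 0, 0)
     R1 -= 1·R3  ⇒  (0, 1, 0, 0)
     R2 -= 4·R3  ⇒  (0, 0, 1, 0)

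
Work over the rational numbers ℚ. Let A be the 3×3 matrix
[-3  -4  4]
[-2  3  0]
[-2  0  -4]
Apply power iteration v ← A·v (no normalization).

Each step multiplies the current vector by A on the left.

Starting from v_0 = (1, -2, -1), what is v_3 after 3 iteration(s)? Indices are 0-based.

v_3 = (-47, -152, -34)

v_0 = (1, -2, -1).
v_1 = A·v_0 = (1, -8, 2).
v_2 = A·v_1 = (37, -26, -10).
v_3 = A·v_2 = (-47, -152, -34).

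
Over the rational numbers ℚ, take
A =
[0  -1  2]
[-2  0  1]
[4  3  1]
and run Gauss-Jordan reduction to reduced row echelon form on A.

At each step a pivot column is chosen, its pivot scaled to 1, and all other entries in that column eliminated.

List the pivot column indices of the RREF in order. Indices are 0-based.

pivot columns: 0, 1, 2

[1] R0 <-> R1
[1] R0 /= -2  ⇒  (1, 0, -1/2)
     R2 -= 4·R0  ⇒  (0, 3, 3)
[2] R1 /= -1  ⇒  (0, 1, -2)
     R2 -= 3·R1  ⇒  (0, 0, 9)
[3] R2 /= 9  ⇒  (0, 0, 1)
     R0 -= -1/2·R2  ⇒  (1, 0, 0)
     R1 -= -2·R2  ⇒  (0, 1, 0)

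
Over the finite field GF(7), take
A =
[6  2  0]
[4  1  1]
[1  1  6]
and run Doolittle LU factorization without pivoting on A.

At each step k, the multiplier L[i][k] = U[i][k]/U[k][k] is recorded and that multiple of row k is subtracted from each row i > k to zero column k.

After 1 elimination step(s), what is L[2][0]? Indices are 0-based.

k=0: U[0][0]=6
  eliminate (1,0): mult=3, new row 1: (0, 2, 1); set L[1][0]=3
  eliminate (2,0): mult=6, new row 2: (0, 3, 6); set L[2][0]=6

L[2][0] = 6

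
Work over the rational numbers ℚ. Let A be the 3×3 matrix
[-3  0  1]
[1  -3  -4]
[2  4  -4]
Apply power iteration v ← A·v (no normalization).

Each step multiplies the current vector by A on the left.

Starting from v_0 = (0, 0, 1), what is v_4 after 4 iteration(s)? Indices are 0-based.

v_4 = (25, -47, -738)

v_0 = (0, 0, 1).
v_1 = A·v_0 = (1, -4, -4).
v_2 = A·v_1 = (-7, 29, 2).
v_3 = A·v_2 = (23, -102, 94).
v_4 = A·v_3 = (25, -47, -738).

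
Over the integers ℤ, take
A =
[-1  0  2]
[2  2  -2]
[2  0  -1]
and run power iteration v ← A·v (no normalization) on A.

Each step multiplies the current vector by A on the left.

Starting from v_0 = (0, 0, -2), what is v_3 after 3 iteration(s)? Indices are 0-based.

v_3 = (-28, 28, 26)

v_0 = (0, 0, -2).
v_1 = A·v_0 = (-4, 4, 2).
v_2 = A·v_1 = (8, -4, -10).
v_3 = A·v_2 = (-28, 28, 26).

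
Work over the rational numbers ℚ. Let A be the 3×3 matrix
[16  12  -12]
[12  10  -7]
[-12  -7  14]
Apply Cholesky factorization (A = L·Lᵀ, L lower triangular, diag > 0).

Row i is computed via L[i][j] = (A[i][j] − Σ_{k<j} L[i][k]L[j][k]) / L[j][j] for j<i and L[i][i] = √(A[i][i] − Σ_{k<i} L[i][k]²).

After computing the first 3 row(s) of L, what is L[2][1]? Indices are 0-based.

L[2][1] = 2

Step 1: L[0][0] = √(16) = 4.
  L[1][0] = (12) / L[0][0] = 3.
Step 2: L[1][1] = √(1) = 1.
  L[2][0] = (-12) / L[0][0] = -3.
  L[2][1] = (2) / L[1][1] = 2.
Step 3: L[2][2] = √(1) = 1.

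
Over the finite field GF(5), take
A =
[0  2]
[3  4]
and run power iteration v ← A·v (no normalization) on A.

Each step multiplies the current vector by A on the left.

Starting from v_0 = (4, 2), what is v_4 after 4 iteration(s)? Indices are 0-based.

v_0 = (4, 2).
v_1 = A·v_0 = (4, 0).
v_2 = A·v_1 = (0, 2).
v_3 = A·v_2 = (4, 3).
v_4 = A·v_3 = (1, 4).

v_4 = (1, 4)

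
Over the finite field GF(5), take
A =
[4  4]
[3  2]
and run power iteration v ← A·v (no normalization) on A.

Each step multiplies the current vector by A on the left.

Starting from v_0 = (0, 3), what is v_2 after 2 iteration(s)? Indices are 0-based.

v_0 = (0, 3).
v_1 = A·v_0 = (2, 1).
v_2 = A·v_1 = (2, 3).

v_2 = (2, 3)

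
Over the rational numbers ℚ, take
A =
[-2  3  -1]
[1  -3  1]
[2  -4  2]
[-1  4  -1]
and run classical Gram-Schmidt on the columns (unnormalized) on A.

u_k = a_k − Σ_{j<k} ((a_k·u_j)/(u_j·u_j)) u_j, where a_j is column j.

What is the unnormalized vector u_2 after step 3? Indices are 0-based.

Step 1: u_0 = a_0 = (-2, 1, 2, -1).
Step 2: u_1 = a_1 − (-21/10)·u_0 = (-6/5, -9/10, 1/5, 19/10).
Step 3: u_2 = a_2 − (4/5)·u_0 − (-12/59)·u_1 = (21/59, 1/59, 26/59, 11/59).

u_2 = (21/59, 1/59, 26/59, 11/59)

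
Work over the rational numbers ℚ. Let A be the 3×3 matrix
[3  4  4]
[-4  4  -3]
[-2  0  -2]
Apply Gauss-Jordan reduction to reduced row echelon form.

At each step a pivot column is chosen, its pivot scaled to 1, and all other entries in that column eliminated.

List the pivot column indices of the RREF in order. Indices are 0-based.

step 1: normalize row 0 (÷3) = (1, 4/3, 4/3)
  row 1: subtract -4×row0 = (0, 28/3, 7/3)
  row 2: subtract -2×row0 = (0, 8/3, 2/3)
step 2: normalize row 1 (÷28/3) = (0, 1, 1/4)
  row 0: subtract 4/3×row1 = (1, 0, 1)
  row 2: subtract 8/3×row1 = (0, 0, 0)
skip col 2 (zero from row 2)

pivot columns: 0, 1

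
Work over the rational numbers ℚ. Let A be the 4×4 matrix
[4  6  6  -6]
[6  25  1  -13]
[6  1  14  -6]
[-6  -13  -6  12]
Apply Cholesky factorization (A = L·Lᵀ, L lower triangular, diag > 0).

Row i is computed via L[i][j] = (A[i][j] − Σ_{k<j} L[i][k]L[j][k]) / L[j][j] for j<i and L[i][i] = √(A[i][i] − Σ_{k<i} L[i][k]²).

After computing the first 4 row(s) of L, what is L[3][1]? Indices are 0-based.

L[3][1] = -1

Step 1: L[0][0] = √(4) = 2.
  L[1][0] = (6) / L[0][0] = 3.
Step 2: L[1][1] = √(16) = 4.
  L[2][0] = (6) / L[0][0] = 3.
  L[2][1] = (-8) / L[1][1] = -2.
Step 3: L[2][2] = √(1) = 1.
  L[3][0] = (-6) / L[0][0] = -3.
  L[3][1] = (-4) / L[1][1] = -1.
  L[3][2] = (1) / L[2][2] = 1.
Step 4: L[3][3] = √(1) = 1.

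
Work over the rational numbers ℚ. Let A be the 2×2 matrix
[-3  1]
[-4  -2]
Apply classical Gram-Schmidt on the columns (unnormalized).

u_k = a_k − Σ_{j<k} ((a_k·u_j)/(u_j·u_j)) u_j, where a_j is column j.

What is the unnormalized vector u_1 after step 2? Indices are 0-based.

Step 1: u_0 = a_0 = (-3, -4).
Step 2: u_1 = a_1 − (1/5)·u_0 = (8/5, -6/5).

u_1 = (8/5, -6/5)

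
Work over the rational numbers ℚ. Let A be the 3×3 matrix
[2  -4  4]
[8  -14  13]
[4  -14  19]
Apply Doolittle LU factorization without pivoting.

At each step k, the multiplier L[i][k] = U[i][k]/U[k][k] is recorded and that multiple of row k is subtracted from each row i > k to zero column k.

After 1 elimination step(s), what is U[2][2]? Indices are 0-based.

k=0: U[0][0]=2
  eliminate (1,0): mult=4, new row 1: (0, 2, -3); set L[1][0]=4
  eliminate (2,0): mult=2, new row 2: (0, -6, 11); set L[2][0]=2

U[2][2] = 11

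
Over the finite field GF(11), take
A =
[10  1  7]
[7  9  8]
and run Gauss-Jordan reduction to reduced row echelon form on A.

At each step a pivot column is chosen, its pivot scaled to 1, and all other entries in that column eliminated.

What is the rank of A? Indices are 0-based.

step 1: normalize row 0 (÷10) = (1, 10, 4)
  row 1: subtract 7×row0 = (0, 5, 2)
step 2: normalize row 1 (÷5) = (0, 1, 7)
  row 0: subtract 10×row1 = (1, 0, 0)

rank = 2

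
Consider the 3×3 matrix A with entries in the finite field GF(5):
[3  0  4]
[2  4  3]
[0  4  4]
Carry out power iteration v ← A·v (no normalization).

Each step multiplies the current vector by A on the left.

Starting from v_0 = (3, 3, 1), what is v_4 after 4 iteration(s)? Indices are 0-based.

v_4 = (4, 2, 4)

v_0 = (3, 3, 1).
v_1 = A·v_0 = (3, 1, 1).
v_2 = A·v_1 = (3, 3, 3).
v_3 = A·v_2 = (1, 2, 4).
v_4 = A·v_3 = (4, 2, 4).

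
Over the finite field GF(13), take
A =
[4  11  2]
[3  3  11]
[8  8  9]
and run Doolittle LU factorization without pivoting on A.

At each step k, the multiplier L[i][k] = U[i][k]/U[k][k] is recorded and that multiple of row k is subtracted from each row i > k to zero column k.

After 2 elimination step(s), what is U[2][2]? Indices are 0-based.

[col 0] pivot 4
  R1 -= 4*R0 → (0, 11, 3)  (L[1][0] := 4)
  R2 -= 2*R0 → (0, 12, 5)  (L[2][0] := 2)
[col 1] pivot 11
  R2 -= 7*R1 → (0, 0, 10)  (L[2][1] := 7)

U[2][2] = 10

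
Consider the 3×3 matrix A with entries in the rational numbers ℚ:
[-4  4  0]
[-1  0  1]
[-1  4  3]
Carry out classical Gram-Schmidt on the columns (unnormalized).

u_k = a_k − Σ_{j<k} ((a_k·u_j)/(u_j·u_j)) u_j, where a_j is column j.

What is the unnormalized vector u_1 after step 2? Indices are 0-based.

u_1 = (-4/9, -10/9, 26/9)

Step 1: u_0 = a_0 = (-4, -1, -1).
Step 2: u_1 = a_1 − (-10/9)·u_0 = (-4/9, -10/9, 26/9).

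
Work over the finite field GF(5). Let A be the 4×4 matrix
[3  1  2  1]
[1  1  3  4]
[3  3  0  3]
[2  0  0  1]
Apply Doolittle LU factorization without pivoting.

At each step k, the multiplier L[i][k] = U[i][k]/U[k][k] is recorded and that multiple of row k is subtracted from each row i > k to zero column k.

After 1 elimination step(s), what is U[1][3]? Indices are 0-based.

k=0: U[0][0]=3
  eliminate (1,0): mult=2, new row 1: (0, 4, 4, 2); set L[1][0]=2
  eliminate (2,0): mult=1, new row 2: (0, 2, 3, 2); set L[2][0]=1
  eliminate (3,0): mult=4, new row 3: (0, 1, 2, 2); set L[3][0]=4

U[1][3] = 2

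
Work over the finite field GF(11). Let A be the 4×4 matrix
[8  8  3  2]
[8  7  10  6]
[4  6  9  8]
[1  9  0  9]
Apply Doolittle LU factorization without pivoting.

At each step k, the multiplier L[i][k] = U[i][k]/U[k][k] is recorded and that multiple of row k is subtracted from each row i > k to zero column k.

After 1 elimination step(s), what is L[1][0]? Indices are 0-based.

L[1][0] = 1

Step 1: pivot at (0,0) is 8.
  row1 ← row1 − (1)·row0  ⇒  L[1][0]=1, U row1=(0, 10, 7, 4)
  row2 ← row2 − (6)·row0  ⇒  L[2][0]=6, U row2=(0, 2, 2, 7)
  row3 ← row3 − (7)·row0  ⇒  L[3][0]=7, U row3=(0, 8, 1, 6)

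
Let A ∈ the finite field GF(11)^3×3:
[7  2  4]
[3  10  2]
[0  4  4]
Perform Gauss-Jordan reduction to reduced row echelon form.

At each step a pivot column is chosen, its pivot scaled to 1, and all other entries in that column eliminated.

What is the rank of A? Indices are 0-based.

rank = 3

[1] R0 /= 7  ⇒  (1, 5, 10)
     R1 -= 3·R0  ⇒  (0, 6, 5)
[2] R1 /= 6  ⇒  (0, 1, 10)
     R0 -= 5·R1  ⇒  (1, 0, 4)
     R2 -= 4·R1  ⇒  (0, 0, 8)
[3] R2 /= 8  ⇒  (0, 0, 1)
     R0 -= 4·R2  ⇒  (1, 0, 0)
     R1 -= 10·R2  ⇒  (0, 1, 0)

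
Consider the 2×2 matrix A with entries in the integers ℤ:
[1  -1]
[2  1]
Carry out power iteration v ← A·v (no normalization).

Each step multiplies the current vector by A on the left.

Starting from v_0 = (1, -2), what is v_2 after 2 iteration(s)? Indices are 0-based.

v_2 = (3, 6)

v_0 = (1, -2).
v_1 = A·v_0 = (3, 0).
v_2 = A·v_1 = (3, 6).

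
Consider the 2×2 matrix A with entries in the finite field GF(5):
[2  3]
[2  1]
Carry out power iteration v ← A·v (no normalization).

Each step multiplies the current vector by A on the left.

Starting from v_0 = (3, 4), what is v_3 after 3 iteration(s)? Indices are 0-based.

v_0 = (3, 4).
v_1 = A·v_0 = (3, 0).
v_2 = A·v_1 = (1, 1).
v_3 = A·v_2 = (0, 3).

v_3 = (0, 3)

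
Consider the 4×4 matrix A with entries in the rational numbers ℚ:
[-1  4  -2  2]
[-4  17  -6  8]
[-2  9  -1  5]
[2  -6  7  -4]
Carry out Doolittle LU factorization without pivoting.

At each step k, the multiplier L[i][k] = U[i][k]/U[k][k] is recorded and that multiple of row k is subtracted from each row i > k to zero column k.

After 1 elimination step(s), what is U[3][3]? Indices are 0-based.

U[3][3] = 0

[col 0] pivot -1
  R1 -= 4*R0 → (0, 1, 2, 0)  (L[1][0] := 4)
  R2 -= 2*R0 → (0, 1, 3, 1)  (L[2][0] := 2)
  R3 -= -2*R0 → (0, 2, 3, 0)  (L[3][0] := -2)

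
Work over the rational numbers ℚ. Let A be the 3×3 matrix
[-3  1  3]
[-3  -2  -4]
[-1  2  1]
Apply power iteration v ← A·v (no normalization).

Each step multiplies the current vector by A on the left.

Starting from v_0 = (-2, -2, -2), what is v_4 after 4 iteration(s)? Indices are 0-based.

v_4 = (-318, 156, -346)

v_0 = (-2, -2, -2).
v_1 = A·v_0 = (-2, 18, -4).
v_2 = A·v_1 = (12, -14, 34).
v_3 = A·v_2 = (52, -144, -6).
v_4 = A·v_3 = (-318, 156, -346).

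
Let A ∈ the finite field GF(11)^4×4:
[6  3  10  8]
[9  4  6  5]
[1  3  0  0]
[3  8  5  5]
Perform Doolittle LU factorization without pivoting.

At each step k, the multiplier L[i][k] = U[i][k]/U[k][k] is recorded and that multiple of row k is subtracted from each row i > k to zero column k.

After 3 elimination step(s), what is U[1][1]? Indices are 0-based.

[col 0] pivot 6
  R1 -= 7*R0 → (0, 5, 2, 4)  (L[1][0] := 7)
  R2 -= 2*R0 → (0, 8, 2, 6)  (L[2][0] := 2)
  R3 -= 6*R0 → (0, 1, 0, 1)  (L[3][0] := 6)
[col 1] pivot 5
  R2 -= 6*R1 → (0, 0, 1, 4)  (L[2][1] := 6)
  R3 -= 9*R1 → (0, 0, 4, 9)  (L[3][1] := 9)
[col 2] pivot 1
  R3 -= 4*R2 → (0, 0, 0, 4)  (L[3][2] := 4)

U[1][1] = 5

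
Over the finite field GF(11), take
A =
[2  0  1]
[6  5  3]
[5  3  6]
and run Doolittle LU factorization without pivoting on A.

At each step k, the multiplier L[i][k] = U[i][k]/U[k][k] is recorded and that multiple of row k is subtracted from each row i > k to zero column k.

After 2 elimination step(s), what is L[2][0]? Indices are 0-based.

L[2][0] = 8

Step 1: pivot at (0,0) is 2.
  row1 ← row1 − (3)·row0  ⇒  L[1][0]=3, U row1=(0, 5, 0)
  row2 ← row2 − (8)·row0  ⇒  L[2][0]=8, U row2=(0, 3, 9)
Step 2: pivot at (1,1) is 5.
  row2 ← row2 − (5)·row1  ⇒  L[2][1]=5, U row2=(0, 0, 9)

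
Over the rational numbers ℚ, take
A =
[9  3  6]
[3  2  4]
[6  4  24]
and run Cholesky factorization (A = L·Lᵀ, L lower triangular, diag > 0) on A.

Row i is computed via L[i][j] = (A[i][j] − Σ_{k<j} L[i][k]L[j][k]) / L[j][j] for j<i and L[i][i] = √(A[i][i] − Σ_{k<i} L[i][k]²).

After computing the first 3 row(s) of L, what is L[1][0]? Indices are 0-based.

L[1][0] = 1

Step 1: L[0][0] = √(9) = 3.
  L[1][0] = (3) / L[0][0] = 1.
Step 2: L[1][1] = √(1) = 1.
  L[2][0] = (6) / L[0][0] = 2.
  L[2][1] = (2) / L[1][1] = 2.
Step 3: L[2][2] = √(16) = 4.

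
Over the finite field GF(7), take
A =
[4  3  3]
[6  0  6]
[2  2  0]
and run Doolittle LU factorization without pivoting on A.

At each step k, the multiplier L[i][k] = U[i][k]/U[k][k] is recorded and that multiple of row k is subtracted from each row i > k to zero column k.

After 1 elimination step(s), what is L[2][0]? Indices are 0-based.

k=0: U[0][0]=4
  eliminate (1,0): mult=5, new row 1: (0, 6, 5); set L[1][0]=5
  eliminate (2,0): mult=4, new row 2: (0, 4, 2); set L[2][0]=4

L[2][0] = 4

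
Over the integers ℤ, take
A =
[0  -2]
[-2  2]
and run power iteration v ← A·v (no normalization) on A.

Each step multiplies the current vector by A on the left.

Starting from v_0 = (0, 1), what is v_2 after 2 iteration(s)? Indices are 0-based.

v_2 = (-4, 8)

v_0 = (0, 1).
v_1 = A·v_0 = (-2, 2).
v_2 = A·v_1 = (-4, 8).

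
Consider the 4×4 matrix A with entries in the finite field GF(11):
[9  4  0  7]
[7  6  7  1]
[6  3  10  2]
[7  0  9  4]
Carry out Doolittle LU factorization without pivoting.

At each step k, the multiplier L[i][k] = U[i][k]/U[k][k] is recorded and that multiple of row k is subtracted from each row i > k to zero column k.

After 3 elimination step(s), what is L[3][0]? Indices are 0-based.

[col 0] pivot 9
  R1 -= 2*R0 → (0, 9, 7, 9)  (L[1][0] := 2)
  R2 -= 8*R0 → (0, 4, 10, 1)  (L[2][0] := 8)
  R3 -= 2*R0 → (0, 3, 9, 1)  (L[3][0] := 2)
[col 1] pivot 9
  R2 -= 9*R1 → (0, 0, 2, 8)  (L[2][1] := 9)
  R3 -= 4*R1 → (0, 0, 3, 9)  (L[3][1] := 4)
[col 2] pivot 2
  R3 -= 7*R2 → (0, 0, 0, 8)  (L[3][2] := 7)

L[3][0] = 2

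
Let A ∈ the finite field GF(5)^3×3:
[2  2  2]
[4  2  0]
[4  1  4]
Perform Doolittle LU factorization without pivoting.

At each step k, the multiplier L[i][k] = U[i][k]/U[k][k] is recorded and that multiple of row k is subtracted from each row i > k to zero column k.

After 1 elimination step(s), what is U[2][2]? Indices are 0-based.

U[2][2] = 0

k=0: U[0][0]=2
  eliminate (1,0): mult=2, new row 1: (0, 3, 1); set L[1][0]=2
  eliminate (2,0): mult=2, new row 2: (0, 2, 0); set L[2][0]=2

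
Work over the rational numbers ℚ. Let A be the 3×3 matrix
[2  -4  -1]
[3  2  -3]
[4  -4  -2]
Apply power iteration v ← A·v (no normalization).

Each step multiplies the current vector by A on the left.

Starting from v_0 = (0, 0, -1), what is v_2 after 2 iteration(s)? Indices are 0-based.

v_0 = (0, 0, -1).
v_1 = A·v_0 = (1, 3, 2).
v_2 = A·v_1 = (-12, 3, -12).

v_2 = (-12, 3, -12)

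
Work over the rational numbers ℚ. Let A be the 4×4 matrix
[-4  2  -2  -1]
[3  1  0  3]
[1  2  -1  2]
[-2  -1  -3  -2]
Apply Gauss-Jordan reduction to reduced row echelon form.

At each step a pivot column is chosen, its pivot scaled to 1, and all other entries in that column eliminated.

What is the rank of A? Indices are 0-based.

pivot(0,0)=-4: scale R0 → (1, -1/2, 1/2, 1/4)
  clear (1,0): R1 −= (3)R0 → (0, 5/2, -3/2, 9/4)
  clear (2,0): R2 −= (1)R0 → (0, 5/2, -3/2, 7/4)
  clear (3,0): R3 −= (-2)R0 → (0, -2, -2, -3/2)
pivot(1,1)=5/2: scale R1 → (0, 1, -3/5, 9/10)
  clear (0,1): R0 −= (-1/2)R1 → (1, 0, 1/5, 7/10)
  clear (2,1): R2 −= (5/2)R1 → (0, 0, 0, -1/2)
  clear (3,1): R3 −= (-2)R1 → (0, 0, -16/5, 3/10)
pivot(2,2): swap R2↔R3
pivot(2,2)=-16/5: scale R2 → (0, 0, 1, -3/32)
  clear (0,2): R0 −= (1/5)R2 → (1, 0, 0, 23/32)
  clear (1,2): R1 −= (-3/5)R2 → (0, 1, 0, 27/32)
pivot(3,3)=-1/2: scale R3 → (0, 0, 0, 1)
  clear (0,3): R0 −= (23/32)R3 → (1, 0, 0, 0)
  clear (1,3): R1 −= (27/32)R3 → (0, 1, 0, 0)
  clear (2,3): R2 −= (-3/32)R3 → (0, 0, 1, 0)

rank = 4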